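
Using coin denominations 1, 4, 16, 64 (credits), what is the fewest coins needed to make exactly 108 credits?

6

108 − 1×64→44 − 2×16→12 − 3×4→0
Total coins = 1 + 2 + 3 = 6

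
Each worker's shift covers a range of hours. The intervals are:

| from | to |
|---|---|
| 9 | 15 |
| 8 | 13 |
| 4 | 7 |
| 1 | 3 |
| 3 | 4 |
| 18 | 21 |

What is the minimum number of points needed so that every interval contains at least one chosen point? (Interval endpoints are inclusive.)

Sort by right endpoint; whenever an interval is uncovered, place a point at its right end.
By right end: [1,3]  [3,4]  [4,7]  [8,13]  [9,15]  [18,21]
[1,3] uncovered → point at 3; [4,7] uncovered → point at 7; [8,13] uncovered → point at 13; [18,21] uncovered → point at 21.
Points: 3, 7, 13, 21 (4 total).

4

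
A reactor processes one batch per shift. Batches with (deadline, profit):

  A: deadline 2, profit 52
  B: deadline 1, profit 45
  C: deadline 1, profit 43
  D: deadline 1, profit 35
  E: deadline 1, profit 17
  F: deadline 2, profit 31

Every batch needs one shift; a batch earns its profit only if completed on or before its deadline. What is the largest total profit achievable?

Sort by profit descending; place each in the latest free slot ≤ its deadline.
Profit order: A=52 B=45 C=43 D=35 F=31 E=17
Assign: A→slot 2, B→slot 1, C skipped, D skipped, F skipped, E skipped.
Slots: [1:B] [2:A]
Profit = 45 + 52 = 97

97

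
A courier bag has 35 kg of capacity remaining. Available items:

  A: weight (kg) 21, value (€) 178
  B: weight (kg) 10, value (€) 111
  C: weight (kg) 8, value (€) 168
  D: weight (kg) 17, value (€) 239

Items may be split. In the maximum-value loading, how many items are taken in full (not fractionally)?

Order: C (168/8=21.00) > D (239/17=14.06) > B (111/10=11.10) > A (178/21=8.48)
Fill: take C (8 @ 168) → take D (17 @ 239) → take B (10 @ 111); 35/35 used.
3 item(s) taken whole.

3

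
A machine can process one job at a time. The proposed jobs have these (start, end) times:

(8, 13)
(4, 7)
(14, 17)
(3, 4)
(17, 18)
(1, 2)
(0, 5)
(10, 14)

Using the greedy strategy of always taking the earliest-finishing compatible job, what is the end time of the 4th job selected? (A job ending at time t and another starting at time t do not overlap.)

13

By end time: (1,2), (3,4), (0,5), (4,7), (8,13), (10,14), (14,17), (17,18).
Pick (1,2); next start ≥ 2 → (3,4); next start ≥ 4 → (4,7); next start ≥ 7 → (8,13); next start ≥ 13 → (14,17); next start ≥ 17 → (17,18).
Selected: (1,2) (3,4) (4,7) (8,13) (14,17) (17,18)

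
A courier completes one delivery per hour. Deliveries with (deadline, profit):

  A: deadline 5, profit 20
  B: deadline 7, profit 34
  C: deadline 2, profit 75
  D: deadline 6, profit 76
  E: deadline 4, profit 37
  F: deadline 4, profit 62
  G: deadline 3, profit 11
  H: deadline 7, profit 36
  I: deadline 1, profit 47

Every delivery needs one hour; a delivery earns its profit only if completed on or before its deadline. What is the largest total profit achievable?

Profit order: D=76 C=75 F=62 I=47 E=37 H=36 B=34 A=20 G=11
Assign: D→slot 6, C→slot 2, F→slot 4, I→slot 1, E→slot 3, H→slot 7, B→slot 5, A skipped, G skipped.
Slots: [1:I] [2:C] [3:E] [4:F] [5:B] [6:D] [7:H]
Profit = 47 + 75 + 37 + 62 + 34 + 76 + 36 = 367

367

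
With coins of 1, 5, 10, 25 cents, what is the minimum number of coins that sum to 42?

5

42 = 1×25 + 1×10 + 1×5 + 2×1
Total coins = 1 + 1 + 1 + 2 = 5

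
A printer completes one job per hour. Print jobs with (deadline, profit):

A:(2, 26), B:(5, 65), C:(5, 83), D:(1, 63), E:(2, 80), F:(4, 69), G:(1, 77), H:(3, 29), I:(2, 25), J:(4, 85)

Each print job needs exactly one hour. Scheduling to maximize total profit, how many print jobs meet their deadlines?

Take jobs in profit order; each goes to the latest open slot no later than its deadline.
Profit order: J=85 C=83 E=80 G=77 F=69 B=65 D=63 H=29 A=26 I=25
Assign: J→slot 4, C→slot 5, E→slot 2, G→slot 1, F→slot 3, B skipped, D skipped, H skipped, A skipped, I skipped.
Slots: [1:G] [2:E] [3:F] [4:J] [5:C]
5 of 10 scheduled.

5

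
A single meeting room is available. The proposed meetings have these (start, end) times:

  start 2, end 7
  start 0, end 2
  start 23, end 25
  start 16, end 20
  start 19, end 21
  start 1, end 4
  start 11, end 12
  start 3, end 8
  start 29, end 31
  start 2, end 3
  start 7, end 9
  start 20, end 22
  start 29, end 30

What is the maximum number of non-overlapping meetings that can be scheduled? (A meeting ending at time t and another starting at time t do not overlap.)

Greedy by earliest finish: after sorting by end time, pick each interval compatible with the last pick.
By end time: (0,2), (2,3), (1,4), (2,7), (3,8), (7,9), (11,12), (16,20), (19,21), (20,22), (23,25), (29,30), (29,31).
Pick (0,2); next start ≥ 2 → (2,3); next start ≥ 3 → (3,8); next start ≥ 8 → (11,12); next start ≥ 12 → (16,20); next start ≥ 20 → (20,22); next start ≥ 22 → (23,25); next start ≥ 25 → (29,30).
Selected 8 meetings.

8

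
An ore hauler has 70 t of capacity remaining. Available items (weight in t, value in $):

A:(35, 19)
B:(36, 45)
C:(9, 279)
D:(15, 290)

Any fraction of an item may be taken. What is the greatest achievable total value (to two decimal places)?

Greedy by value/weight ratio, highest first.
Ratios (sorted): C 31.00, D 19.33, B 1.25, A 0.54
take C (9 @ 279); take D (15 @ 290); take B (36 @ 45); take 10/35 of A → 5.43. Capacity used 70/70.
Total value = 619.43

619.43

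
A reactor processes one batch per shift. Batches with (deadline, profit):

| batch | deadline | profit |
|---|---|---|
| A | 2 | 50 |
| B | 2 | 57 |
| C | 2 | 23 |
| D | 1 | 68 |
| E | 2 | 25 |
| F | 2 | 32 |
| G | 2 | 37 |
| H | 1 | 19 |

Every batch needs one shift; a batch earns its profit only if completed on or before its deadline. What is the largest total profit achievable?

Take jobs in profit order; each goes to the latest open slot no later than its deadline.
Profit order: D=68 B=57 A=50 G=37 F=32 E=25 C=23 H=19
Assign: D→slot 1, B→slot 2, A skipped, G skipped, F skipped, E skipped, C skipped, H skipped.
Slots: [1:D] [2:B]
Profit = 68 + 57 = 125

125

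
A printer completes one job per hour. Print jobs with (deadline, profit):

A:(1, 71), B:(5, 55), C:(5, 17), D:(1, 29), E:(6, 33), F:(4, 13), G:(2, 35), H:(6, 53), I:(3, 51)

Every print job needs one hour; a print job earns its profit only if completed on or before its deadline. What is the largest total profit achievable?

Take jobs in profit order; each goes to the latest open slot no later than its deadline.
By profit: A(d1,71), B(d5,55), H(d6,53), I(d3,51), G(d2,35), E(d6,33), D(d1,29), C(d5,17), F(d4,13)
A→slot 1; B→slot 5; H→slot 6; I→slot 3; G→slot 2; E→slot 4; D skipped; C skipped; F skipped.
Profit = 71 + 35 + 51 + 33 + 55 + 53 = 298

298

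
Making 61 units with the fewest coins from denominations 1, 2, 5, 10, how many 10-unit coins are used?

Greedy: take as many of the largest coin as possible, then repeat with the remainder.
61 = 6×10 + 1×1
Count of 10: 6

6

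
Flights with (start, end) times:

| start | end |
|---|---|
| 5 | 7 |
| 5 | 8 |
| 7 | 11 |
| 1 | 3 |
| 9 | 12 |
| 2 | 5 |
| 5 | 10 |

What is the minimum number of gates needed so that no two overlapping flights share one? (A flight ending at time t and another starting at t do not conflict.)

3

Count concurrent intervals with a sweep; the peak is the room count.
Events (time:±→running): 1:+→1 2:+→2 3:-→1 5:-→0 5:+→1 5:+→2 5:+→3 … peak 3.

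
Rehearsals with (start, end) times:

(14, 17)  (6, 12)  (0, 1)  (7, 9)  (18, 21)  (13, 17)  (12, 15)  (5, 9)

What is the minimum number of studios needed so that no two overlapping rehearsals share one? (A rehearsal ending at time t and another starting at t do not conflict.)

Count concurrent intervals with a sweep; the peak is the room count.
starts: [0, 5, 6, 7, 12, 13, 14, 18]
ends:   [1, 9, 9, 12, 15, 17, 17, 21]
s0→1 e1→0 s5→1 s6→2 s7→3  — peak 3.

3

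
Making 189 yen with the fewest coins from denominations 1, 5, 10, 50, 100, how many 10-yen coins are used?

3

Greedy: take as many of the largest coin as possible, then repeat with the remainder.
189 − 1×100→89 − 1×50→39 − 3×10→9 − 1×5→4 − 4×1→0
Count of 10: 3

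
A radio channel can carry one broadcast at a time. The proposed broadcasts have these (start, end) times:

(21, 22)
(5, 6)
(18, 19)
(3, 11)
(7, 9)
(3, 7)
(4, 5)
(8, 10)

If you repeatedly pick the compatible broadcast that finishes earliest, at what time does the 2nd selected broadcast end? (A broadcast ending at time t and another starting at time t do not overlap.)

6

Sorted by end: (4,5)  (5,6)  (3,7)  (7,9)  (8,10)  (3,11)  (18,19)  (21,22)
take (4,5); take (5,6); take (7,9); skip (8,10); take (18,19); take (21,22).
Selected: (4,5) (5,6) (7,9) (18,19) (21,22)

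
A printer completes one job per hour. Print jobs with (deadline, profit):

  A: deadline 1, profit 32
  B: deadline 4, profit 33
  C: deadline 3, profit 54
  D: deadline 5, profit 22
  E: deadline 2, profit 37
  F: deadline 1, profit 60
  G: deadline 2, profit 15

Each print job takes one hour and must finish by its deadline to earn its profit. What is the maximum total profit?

206

Take jobs in profit order; each goes to the latest open slot no later than its deadline.
By profit: F(d1,60), C(d3,54), E(d2,37), B(d4,33), A(d1,32), D(d5,22), G(d2,15)
F→slot 1; C→slot 3; E→slot 2; B→slot 4; A skipped; D→slot 5; G skipped.
Profit = 60 + 37 + 54 + 33 + 22 = 206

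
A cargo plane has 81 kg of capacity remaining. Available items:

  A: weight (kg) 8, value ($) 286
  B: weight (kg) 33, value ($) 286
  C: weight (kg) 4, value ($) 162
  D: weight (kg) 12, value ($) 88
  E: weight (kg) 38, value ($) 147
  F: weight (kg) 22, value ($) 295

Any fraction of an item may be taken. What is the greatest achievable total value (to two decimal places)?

Order: C (162/4=40.50) > A (286/8=35.75) > F (295/22=13.41) > B (286/33=8.67) > D (88/12=7.33) > E (147/38=3.87)
Fill: take C (4 @ 162) → take A (8 @ 286) → take F (22 @ 295) → take B (33 @ 286) → take D (12 @ 88) → take 2/38 of E → 7.74; 81/81 used.
Total value = 1124.74

1124.74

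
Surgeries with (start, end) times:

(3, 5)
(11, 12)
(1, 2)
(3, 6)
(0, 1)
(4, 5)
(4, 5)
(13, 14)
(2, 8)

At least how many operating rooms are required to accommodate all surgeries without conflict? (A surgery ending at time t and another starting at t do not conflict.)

5

Events (time:±→running): 0:+→1 1:-→0 1:+→1 2:-→0 2:+→1 3:+→2 3:+→3 4:+→4 4:+→5 … peak 5.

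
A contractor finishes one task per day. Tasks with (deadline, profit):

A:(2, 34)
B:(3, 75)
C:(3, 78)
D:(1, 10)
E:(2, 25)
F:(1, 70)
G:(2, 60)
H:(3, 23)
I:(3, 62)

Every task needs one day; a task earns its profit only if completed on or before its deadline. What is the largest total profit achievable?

Take jobs in profit order; each goes to the latest open slot no later than its deadline.
Profit order: C=78 B=75 F=70 I=62 G=60 A=34 E=25 H=23 D=10
Assign: C→slot 3, B→slot 2, F→slot 1, I skipped, G skipped, A skipped, E skipped, H skipped, D skipped.
Slots: [1:F] [2:B] [3:C]
Profit = 70 + 75 + 78 = 223

223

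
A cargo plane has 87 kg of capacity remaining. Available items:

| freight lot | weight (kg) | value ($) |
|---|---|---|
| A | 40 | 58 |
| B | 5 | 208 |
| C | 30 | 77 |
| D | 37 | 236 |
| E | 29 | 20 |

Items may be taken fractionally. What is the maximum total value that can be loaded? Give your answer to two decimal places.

542.75

Sort by value per unit weight and fill in that order.
Ratios (sorted): B 41.60, D 6.38, C 2.57, A 1.45, E 0.69
take B (5 @ 208); take D (37 @ 236); take C (30 @ 77); take 15/40 of A → 21.75. Capacity used 87/87.
Total value = 542.75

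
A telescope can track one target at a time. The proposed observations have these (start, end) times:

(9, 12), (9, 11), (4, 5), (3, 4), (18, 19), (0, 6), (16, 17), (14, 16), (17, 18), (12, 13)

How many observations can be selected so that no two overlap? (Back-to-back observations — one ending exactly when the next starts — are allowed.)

By end time: (3,4), (4,5), (0,6), (9,11), (9,12), (12,13), (14,16), (16,17), (17,18), (18,19).
Pick (3,4); next start ≥ 4 → (4,5); next start ≥ 5 → (9,11); next start ≥ 11 → (12,13); next start ≥ 13 → (14,16); next start ≥ 16 → (16,17); next start ≥ 17 → (17,18); next start ≥ 18 → (18,19).
Selected 8 observations.

8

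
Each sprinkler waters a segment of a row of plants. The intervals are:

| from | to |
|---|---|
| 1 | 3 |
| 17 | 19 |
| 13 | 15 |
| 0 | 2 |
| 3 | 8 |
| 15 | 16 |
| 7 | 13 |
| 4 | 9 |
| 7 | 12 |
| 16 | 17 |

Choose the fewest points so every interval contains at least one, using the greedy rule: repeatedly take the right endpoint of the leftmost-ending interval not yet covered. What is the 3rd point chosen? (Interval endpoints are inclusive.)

15

Sort by right endpoint; whenever an interval is uncovered, place a point at its right end.
By right end: [0,2]  [1,3]  [3,8]  [4,9]  [7,12]  [7,13]  [13,15]  [15,16]  [16,17]  [17,19]
[0,2] uncovered → point at 2; [3,8] uncovered → point at 8; [13,15] uncovered → point at 15; [16,17] uncovered → point at 17.
Points: 2, 8, 15, 17 (4 total).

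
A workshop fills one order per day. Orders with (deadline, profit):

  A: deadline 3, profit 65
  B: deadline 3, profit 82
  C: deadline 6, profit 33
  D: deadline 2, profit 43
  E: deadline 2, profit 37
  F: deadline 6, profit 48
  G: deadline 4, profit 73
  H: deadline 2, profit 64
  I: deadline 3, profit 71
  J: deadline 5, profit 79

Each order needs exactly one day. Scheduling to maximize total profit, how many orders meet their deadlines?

Sort by profit descending; place each in the latest free slot ≤ its deadline.
Profit order: B=82 J=79 G=73 I=71 A=65 H=64 F=48 D=43 E=37 C=33
Assign: B→slot 3, J→slot 5, G→slot 4, I→slot 2, A→slot 1, H skipped, F→slot 6, D skipped, E skipped, C skipped.
Slots: [1:A] [2:I] [3:B] [4:G] [5:J] [6:F]
6 of 10 scheduled.

6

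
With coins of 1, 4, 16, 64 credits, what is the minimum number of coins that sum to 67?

4

Greedy: take as many of the largest coin as possible, then repeat with the remainder.
67 − 1×64→3 − 3×1→0
Total coins = 1 + 3 = 4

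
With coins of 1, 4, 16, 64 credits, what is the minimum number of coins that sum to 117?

6

117 = 1×64 + 3×16 + 1×4 + 1×1
Total coins = 1 + 3 + 1 + 1 = 6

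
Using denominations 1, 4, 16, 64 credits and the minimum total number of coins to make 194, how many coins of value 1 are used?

Greedy: take as many of the largest coin as possible, then repeat with the remainder.
194 − 3×64→2 − 2×1→0
Count of 1: 2

2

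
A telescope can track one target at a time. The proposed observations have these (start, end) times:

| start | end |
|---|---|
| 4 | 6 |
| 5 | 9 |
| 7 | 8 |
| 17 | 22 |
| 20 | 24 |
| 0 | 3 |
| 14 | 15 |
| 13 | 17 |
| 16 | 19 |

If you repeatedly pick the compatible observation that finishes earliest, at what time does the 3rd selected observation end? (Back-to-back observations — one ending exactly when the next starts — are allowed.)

8

Sort by end time and greedily take each interval whose start is ≥ the last chosen end.
By end time: (0,3), (4,6), (7,8), (5,9), (14,15), (13,17), (16,19), (17,22), (20,24).
Pick (0,3); next start ≥ 3 → (4,6); next start ≥ 6 → (7,8); next start ≥ 8 → (14,15); next start ≥ 15 → (16,19); next start ≥ 19 → (20,24).
Selected: (0,3) (4,6) (7,8) (14,15) (16,19) (20,24)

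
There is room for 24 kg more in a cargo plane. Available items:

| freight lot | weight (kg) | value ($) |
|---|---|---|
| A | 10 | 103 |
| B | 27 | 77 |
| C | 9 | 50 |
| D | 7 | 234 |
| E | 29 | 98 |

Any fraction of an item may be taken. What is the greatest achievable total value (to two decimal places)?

375.89

Order: D (234/7=33.43) > A (103/10=10.30) > C (50/9=5.56) > E (98/29=3.38) > B (77/27=2.85)
Fill: take D (7 @ 234) → take A (10 @ 103) → take 7/9 of C → 38.89; 24/24 used.
Total value = 375.89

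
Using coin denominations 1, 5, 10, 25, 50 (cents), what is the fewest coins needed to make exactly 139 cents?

139 − 2×50→39 − 1×25→14 − 1×10→4 − 4×1→0
Total coins = 2 + 1 + 1 + 4 = 8

8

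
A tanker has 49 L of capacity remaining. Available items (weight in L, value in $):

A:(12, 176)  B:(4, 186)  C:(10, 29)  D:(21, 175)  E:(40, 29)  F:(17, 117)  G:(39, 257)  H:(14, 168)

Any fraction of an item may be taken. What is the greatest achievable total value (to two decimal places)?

688.33

Order: B (186/4=46.50) > A (176/12=14.67) > H (168/14=12.00) > D (175/21=8.33) > F (117/17=6.88) > G (257/39=6.59) > C (29/10=2.90) > E (29/40=0.72)
Fill: take B (4 @ 186) → take A (12 @ 176) → take H (14 @ 168) → take 19/21 of D → 158.33; 49/49 used.
Total value = 688.33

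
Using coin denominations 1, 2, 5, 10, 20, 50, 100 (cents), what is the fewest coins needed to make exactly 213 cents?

Use the largest denomination that fits, subtract, and repeat.
213 = 2×100 + 1×10 + 1×2 + 1×1
Total coins = 2 + 1 + 1 + 1 = 5

5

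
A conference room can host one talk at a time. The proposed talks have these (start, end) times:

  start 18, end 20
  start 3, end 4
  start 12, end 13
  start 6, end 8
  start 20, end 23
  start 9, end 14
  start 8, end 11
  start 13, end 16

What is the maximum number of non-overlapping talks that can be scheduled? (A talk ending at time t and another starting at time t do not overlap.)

7

By end time: (3,4), (6,8), (8,11), (12,13), (9,14), (13,16), (18,20), (20,23).
Pick (3,4); next start ≥ 4 → (6,8); next start ≥ 8 → (8,11); next start ≥ 11 → (12,13); next start ≥ 13 → (13,16); next start ≥ 16 → (18,20); next start ≥ 20 → (20,23).
Selected 7 talks.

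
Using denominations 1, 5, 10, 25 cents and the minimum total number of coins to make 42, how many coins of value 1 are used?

42 = 1×25 + 1×10 + 1×5 + 2×1
Count of 1: 2

2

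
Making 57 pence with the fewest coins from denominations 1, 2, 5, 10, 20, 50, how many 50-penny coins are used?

57 − 1×50→7 − 1×5→2 − 1×2→0
Count of 50: 1

1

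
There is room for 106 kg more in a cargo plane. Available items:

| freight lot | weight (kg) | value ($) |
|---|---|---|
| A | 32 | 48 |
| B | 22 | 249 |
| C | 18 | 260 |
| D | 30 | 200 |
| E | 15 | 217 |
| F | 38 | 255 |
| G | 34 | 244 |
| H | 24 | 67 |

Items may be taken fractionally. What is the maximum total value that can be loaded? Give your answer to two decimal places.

1084.08

Sort by value per unit weight and fill in that order.
Order: E (217/15=14.47) > C (260/18=14.44) > B (249/22=11.32) > G (244/34=7.18) > F (255/38=6.71) > D (200/30=6.67) > H (67/24=2.79) > A (48/32=1.50)
Fill: take E (15 @ 217) → take C (18 @ 260) → take B (22 @ 249) → take G (34 @ 244) → take 17/38 of F → 114.08; 106/106 used.
Total value = 1084.08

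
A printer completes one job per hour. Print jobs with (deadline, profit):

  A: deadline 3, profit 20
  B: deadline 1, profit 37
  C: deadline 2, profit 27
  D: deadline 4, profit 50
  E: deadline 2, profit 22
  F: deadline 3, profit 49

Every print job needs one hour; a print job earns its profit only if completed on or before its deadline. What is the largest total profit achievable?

163

Take jobs in profit order; each goes to the latest open slot no later than its deadline.
Profit order: D=50 F=49 B=37 C=27 E=22 A=20
Assign: D→slot 4, F→slot 3, B→slot 1, C→slot 2, E skipped, A skipped.
Slots: [1:B] [2:C] [3:F] [4:D]
Profit = 37 + 27 + 49 + 50 = 163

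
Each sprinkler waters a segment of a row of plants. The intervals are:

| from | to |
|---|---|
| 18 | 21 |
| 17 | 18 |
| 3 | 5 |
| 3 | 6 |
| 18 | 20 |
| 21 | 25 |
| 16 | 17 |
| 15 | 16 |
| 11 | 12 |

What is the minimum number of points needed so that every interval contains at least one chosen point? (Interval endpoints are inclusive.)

5

By right end: [3,5]  [3,6]  [11,12]  [15,16]  [16,17]  [17,18]  [18,20]  [18,21]  [21,25]
[3,5] uncovered → point at 5; [11,12] uncovered → point at 12; [15,16] uncovered → point at 16; [17,18] uncovered → point at 18; [21,25] uncovered → point at 25.
Points: 5, 12, 16, 18, 25 (5 total).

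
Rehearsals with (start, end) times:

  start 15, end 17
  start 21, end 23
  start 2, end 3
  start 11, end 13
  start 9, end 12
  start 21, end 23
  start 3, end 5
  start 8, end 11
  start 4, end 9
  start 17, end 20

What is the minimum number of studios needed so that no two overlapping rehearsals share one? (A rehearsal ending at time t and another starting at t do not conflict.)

Count concurrent intervals with a sweep; the peak is the room count.
starts: [2, 3, 4, 8, 9, 11, 15, 17, 21, 21]
ends:   [3, 5, 9, 11, 12, 13, 17, 20, 23, 23]
s2→1 e3→0 s3→1 s4→2  — peak 2.

2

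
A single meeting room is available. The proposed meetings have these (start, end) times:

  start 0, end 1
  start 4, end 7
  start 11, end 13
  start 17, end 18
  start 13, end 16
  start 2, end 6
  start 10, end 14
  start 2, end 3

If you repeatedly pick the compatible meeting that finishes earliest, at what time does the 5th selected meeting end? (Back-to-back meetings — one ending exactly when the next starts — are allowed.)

By end time: (0,1), (2,3), (2,6), (4,7), (11,13), (10,14), (13,16), (17,18).
Pick (0,1); next start ≥ 1 → (2,3); next start ≥ 3 → (4,7); next start ≥ 7 → (11,13); next start ≥ 13 → (13,16); next start ≥ 16 → (17,18).
Selected: (0,1) (2,3) (4,7) (11,13) (13,16) (17,18)

16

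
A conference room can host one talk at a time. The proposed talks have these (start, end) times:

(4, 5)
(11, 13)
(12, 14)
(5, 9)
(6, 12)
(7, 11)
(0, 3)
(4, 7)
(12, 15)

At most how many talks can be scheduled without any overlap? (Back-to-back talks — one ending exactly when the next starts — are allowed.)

4

Sort by end time and greedily take each interval whose start is ≥ the last chosen end.
By end time: (0,3), (4,5), (4,7), (5,9), (7,11), (6,12), (11,13), (12,14), (12,15).
Pick (0,3); next start ≥ 3 → (4,5); next start ≥ 5 → (5,9); next start ≥ 9 → (11,13).
Selected 4 talks.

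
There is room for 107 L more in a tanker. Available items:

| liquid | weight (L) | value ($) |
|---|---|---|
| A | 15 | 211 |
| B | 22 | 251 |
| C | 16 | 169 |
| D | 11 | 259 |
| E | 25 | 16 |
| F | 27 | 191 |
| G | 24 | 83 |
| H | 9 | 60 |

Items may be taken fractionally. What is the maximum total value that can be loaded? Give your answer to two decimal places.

Greedy by value/weight ratio, highest first.
Order: D (259/11=23.55) > A (211/15=14.07) > B (251/22=11.41) > C (169/16=10.56) > F (191/27=7.07) > H (60/9=6.67) > G (83/24=3.46) > E (16/25=0.64)
Fill: take D (11 @ 259) → take A (15 @ 211) → take B (22 @ 251) → take C (16 @ 169) → take F (27 @ 191) → take H (9 @ 60) → take 7/24 of G → 24.21; 107/107 used.
Total value = 1165.21

1165.21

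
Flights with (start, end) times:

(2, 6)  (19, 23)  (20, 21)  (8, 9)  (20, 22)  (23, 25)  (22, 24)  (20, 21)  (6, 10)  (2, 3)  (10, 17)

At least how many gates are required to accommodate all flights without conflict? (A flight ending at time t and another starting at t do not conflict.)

Count concurrent intervals with a sweep; the peak is the room count.
starts: [2, 2, 6, 8, 10, 19, 20, 20, 20, 22, 23]
ends:   [3, 6, 9, 10, 17, 21, 21, 22, 23, 24, 25]
s2→1 s2→2 e3→1 e6→0 s6→1 s8→2 e9→1 e10→0 s10→1 e17→0 s19→1 s20→2 s20→3 s20→4  — peak 4.

4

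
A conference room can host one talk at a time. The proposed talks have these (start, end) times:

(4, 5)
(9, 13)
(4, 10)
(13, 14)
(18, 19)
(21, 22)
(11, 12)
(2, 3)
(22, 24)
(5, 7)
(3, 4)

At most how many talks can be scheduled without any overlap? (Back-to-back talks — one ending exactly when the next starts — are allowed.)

9

Sort by end time and greedily take each interval whose start is ≥ the last chosen end.
By end time: (2,3), (3,4), (4,5), (5,7), (4,10), (11,12), (9,13), (13,14), (18,19), (21,22), (22,24).
Pick (2,3); next start ≥ 3 → (3,4); next start ≥ 4 → (4,5); next start ≥ 5 → (5,7); next start ≥ 7 → (11,12); next start ≥ 12 → (13,14); next start ≥ 14 → (18,19); next start ≥ 19 → (21,22); next start ≥ 22 → (22,24).
Selected 9 talks.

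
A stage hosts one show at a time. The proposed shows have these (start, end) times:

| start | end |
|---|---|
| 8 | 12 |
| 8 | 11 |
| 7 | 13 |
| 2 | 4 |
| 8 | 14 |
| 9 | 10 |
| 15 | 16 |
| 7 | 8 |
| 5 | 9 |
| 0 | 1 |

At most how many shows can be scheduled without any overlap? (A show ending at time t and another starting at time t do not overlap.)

Sort by end time and greedily take each interval whose start is ≥ the last chosen end.
By end time: (0,1), (2,4), (7,8), (5,9), (9,10), (8,11), (8,12), (7,13), (8,14), (15,16).
Pick (0,1); next start ≥ 1 → (2,4); next start ≥ 4 → (7,8); next start ≥ 8 → (9,10); next start ≥ 10 → (15,16).
Selected 5 shows.

5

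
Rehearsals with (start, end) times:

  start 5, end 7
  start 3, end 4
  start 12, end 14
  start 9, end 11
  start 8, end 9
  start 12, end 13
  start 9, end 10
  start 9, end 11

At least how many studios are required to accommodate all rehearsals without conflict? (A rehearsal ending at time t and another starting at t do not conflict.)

3

starts: [3, 5, 8, 9, 9, 9, 12, 12]
ends:   [4, 7, 9, 10, 11, 11, 13, 14]
s3→1 e4→0 s5→1 e7→0 s8→1 e9→0 s9→1 s9→2 s9→3  — peak 3.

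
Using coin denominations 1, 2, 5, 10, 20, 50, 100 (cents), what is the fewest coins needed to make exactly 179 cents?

6

179 = 1×100 + 1×50 + 1×20 + 1×5 + 2×2
Total coins = 1 + 1 + 1 + 1 + 2 = 6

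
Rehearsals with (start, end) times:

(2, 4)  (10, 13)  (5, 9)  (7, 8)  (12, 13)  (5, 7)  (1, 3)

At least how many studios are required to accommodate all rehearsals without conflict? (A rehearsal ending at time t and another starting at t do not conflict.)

The answer is the maximum number of intervals overlapping at any instant.
Events (time:±→running): 1:+→1 2:+→2 … peak 2.

2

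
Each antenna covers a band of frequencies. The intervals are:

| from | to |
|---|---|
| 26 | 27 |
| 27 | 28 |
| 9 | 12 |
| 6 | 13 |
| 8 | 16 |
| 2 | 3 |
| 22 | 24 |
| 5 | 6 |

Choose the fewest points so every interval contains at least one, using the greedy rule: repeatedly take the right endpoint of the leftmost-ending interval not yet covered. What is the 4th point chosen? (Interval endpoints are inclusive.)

Sorted: [2,3] [5,6] [9,12] [6,13] [8,16] [22,24] [26,27] [27,28]
{[2,3]} hit by 3; {[5,6]} hit by 6; {[9,12],[6,13],[8,16]} hit by 12; {[22,24]} hit by 24; {[26,27],[27,28]} hit by 27.
Points: 3, 6, 12, 24, 27 (5 total).

24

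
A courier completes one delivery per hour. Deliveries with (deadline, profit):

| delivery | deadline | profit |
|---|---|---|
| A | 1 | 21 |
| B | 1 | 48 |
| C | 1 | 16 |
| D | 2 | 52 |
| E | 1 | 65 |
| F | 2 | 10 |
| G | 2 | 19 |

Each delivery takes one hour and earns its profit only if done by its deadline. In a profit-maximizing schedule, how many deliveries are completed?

2

Sort by profit descending; place each in the latest free slot ≤ its deadline.
By profit: E(d1,65), D(d2,52), B(d1,48), A(d1,21), G(d2,19), C(d1,16), F(d2,10)
E→slot 1; D→slot 2; B skipped; A skipped; G skipped; C skipped; F skipped.
2 of 7 scheduled.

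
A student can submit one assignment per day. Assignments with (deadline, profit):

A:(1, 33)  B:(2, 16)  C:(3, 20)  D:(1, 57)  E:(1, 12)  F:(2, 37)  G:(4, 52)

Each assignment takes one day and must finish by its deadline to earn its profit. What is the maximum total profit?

Sort by profit descending; place each in the latest free slot ≤ its deadline.
Profit order: D=57 G=52 F=37 A=33 C=20 B=16 E=12
Assign: D→slot 1, G→slot 4, F→slot 2, A skipped, C→slot 3, B skipped, E skipped.
Slots: [1:D] [2:F] [3:C] [4:G]
Profit = 57 + 37 + 20 + 52 = 166

166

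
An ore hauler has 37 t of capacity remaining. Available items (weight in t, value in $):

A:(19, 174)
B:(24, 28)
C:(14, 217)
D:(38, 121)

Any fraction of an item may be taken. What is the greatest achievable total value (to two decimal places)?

403.74

Sort by value per unit weight and fill in that order.
Order: C (217/14=15.50) > A (174/19=9.16) > D (121/38=3.18) > B (28/24=1.17)
Fill: take C (14 @ 217) → take A (19 @ 174) → take 4/38 of D → 12.74; 37/37 used.
Total value = 403.74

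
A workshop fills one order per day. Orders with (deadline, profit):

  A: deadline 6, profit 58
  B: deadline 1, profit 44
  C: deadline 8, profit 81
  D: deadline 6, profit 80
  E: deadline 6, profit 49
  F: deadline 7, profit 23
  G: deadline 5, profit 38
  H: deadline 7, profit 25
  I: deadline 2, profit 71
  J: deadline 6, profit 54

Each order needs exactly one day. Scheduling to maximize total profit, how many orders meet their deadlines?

8

Take jobs in profit order; each goes to the latest open slot no later than its deadline.
By profit: C(d8,81), D(d6,80), I(d2,71), A(d6,58), J(d6,54), E(d6,49), B(d1,44), G(d5,38), H(d7,25), F(d7,23)
C→slot 8; D→slot 6; I→slot 2; A→slot 5; J→slot 4; E→slot 3; B→slot 1; G skipped; H→slot 7; F skipped.
8 of 10 scheduled.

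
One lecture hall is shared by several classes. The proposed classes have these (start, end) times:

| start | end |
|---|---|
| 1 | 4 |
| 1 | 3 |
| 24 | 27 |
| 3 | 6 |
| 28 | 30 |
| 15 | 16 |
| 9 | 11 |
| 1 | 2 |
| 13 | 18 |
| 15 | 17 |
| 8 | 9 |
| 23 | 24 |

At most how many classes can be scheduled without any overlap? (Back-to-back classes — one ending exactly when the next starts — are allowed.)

By end time: (1,2), (1,3), (1,4), (3,6), (8,9), (9,11), (15,16), (15,17), (13,18), (23,24), (24,27), (28,30).
Pick (1,2); next start ≥ 2 → (3,6); next start ≥ 6 → (8,9); next start ≥ 9 → (9,11); next start ≥ 11 → (15,16); next start ≥ 16 → (23,24); next start ≥ 24 → (24,27); next start ≥ 27 → (28,30).
Selected 8 classes.

8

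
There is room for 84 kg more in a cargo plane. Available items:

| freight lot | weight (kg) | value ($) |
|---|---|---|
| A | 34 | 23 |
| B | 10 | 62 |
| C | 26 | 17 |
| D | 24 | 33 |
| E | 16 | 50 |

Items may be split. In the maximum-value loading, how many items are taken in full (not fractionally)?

Greedy by value/weight ratio, highest first.
Ratios (sorted): B 6.20, E 3.12, D 1.38, A 0.68, C 0.65
take B (10 @ 62); take E (16 @ 50); take D (24 @ 33); take A (34 @ 23). Capacity used 84/84.
4 item(s) taken whole.

4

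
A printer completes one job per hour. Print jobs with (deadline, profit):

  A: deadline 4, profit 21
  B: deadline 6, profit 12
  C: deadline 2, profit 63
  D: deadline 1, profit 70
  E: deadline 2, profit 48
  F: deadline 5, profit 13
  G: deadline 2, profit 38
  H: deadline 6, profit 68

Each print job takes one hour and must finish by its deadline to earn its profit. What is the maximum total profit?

Sort by profit descending; place each in the latest free slot ≤ its deadline.
By profit: D(d1,70), H(d6,68), C(d2,63), E(d2,48), G(d2,38), A(d4,21), F(d5,13), B(d6,12)
D→slot 1; H→slot 6; C→slot 2; E skipped; G skipped; A→slot 4; F→slot 5; B→slot 3.
Profit = 70 + 63 + 12 + 21 + 13 + 68 = 247

247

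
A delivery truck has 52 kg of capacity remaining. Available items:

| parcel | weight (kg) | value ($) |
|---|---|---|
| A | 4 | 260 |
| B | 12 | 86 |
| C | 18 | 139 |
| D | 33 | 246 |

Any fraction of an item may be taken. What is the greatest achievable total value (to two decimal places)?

Greedy by value/weight ratio, highest first.
Order: A (260/4=65.00) > C (139/18=7.72) > D (246/33=7.45) > B (86/12=7.17)
Fill: take A (4 @ 260) → take C (18 @ 139) → take 30/33 of D → 223.64; 52/52 used.
Total value = 622.64

622.64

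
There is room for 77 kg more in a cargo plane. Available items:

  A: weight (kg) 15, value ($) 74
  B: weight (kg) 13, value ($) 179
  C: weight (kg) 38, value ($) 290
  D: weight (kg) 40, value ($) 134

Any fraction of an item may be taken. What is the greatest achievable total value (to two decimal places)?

Greedy by value/weight ratio, highest first.
Order: B (179/13=13.77) > C (290/38=7.63) > A (74/15=4.93) > D (134/40=3.35)
Fill: take B (13 @ 179) → take C (38 @ 290) → take A (15 @ 74) → take 11/40 of D → 36.85; 77/77 used.
Total value = 579.85

579.85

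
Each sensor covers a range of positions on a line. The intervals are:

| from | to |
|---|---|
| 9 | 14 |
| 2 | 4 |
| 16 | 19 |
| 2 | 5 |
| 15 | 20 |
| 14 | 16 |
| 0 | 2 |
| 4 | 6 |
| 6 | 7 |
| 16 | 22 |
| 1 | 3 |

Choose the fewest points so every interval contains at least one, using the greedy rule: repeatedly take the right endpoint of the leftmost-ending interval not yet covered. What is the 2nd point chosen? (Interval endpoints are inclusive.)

6

Sorted: [0,2] [1,3] [2,4] [2,5] [4,6] [6,7] [9,14] [14,16] [16,19] [15,20] [16,22]
{[0,2],[1,3],[2,4],[2,5]} hit by 2; {[4,6],[6,7]} hit by 6; {[9,14],[14,16]} hit by 14; {[16,19],[15,20],[16,22]} hit by 19.
Points: 2, 6, 14, 19 (4 total).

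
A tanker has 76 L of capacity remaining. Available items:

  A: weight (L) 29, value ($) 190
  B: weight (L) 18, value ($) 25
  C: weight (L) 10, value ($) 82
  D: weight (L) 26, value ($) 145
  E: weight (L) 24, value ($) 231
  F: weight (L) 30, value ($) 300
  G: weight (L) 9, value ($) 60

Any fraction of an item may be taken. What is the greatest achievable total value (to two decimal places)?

Greedy by value/weight ratio, highest first.
Order: F (300/30=10.00) > E (231/24=9.62) > C (82/10=8.20) > G (60/9=6.67) > A (190/29=6.55) > D (145/26=5.58) > B (25/18=1.39)
Fill: take F (30 @ 300) → take E (24 @ 231) → take C (10 @ 82) → take G (9 @ 60) → take 3/29 of A → 19.66; 76/76 used.
Total value = 692.66

692.66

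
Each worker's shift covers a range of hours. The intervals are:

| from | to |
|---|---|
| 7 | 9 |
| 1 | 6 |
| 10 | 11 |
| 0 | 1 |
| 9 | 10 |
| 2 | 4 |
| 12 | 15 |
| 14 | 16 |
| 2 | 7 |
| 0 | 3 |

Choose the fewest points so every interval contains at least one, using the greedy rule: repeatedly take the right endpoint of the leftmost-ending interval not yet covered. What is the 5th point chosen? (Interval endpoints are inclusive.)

15

Sort by right endpoint; whenever an interval is uncovered, place a point at its right end.
By right end: [0,1]  [0,3]  [2,4]  [1,6]  [2,7]  [7,9]  [9,10]  [10,11]  [12,15]  [14,16]
[0,1] uncovered → point at 1; [2,4] uncovered → point at 4; [7,9] uncovered → point at 9; [10,11] uncovered → point at 11; [12,15] uncovered → point at 15.
Points: 1, 4, 9, 11, 15 (5 total).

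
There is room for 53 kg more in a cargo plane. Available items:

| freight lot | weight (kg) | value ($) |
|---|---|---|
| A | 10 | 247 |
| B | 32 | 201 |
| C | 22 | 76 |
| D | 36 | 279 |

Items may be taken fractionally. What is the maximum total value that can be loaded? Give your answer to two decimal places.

569.97

Ratios (sorted): A 24.70, D 7.75, B 6.28, C 3.45
take A (10 @ 247); take D (36 @ 279); take 7/32 of B → 43.97. Capacity used 53/53.
Total value = 569.97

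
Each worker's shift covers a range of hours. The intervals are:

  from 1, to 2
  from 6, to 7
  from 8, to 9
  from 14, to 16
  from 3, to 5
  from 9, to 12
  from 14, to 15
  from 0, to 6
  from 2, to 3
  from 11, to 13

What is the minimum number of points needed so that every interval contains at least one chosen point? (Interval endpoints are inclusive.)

Sort by right endpoint; whenever an interval is uncovered, place a point at its right end.
Sorted: [1,2] [2,3] [3,5] [0,6] [6,7] [8,9] [9,12] [11,13] [14,15] [14,16]
{[1,2],[2,3]} hit by 2; {[3,5],[0,6]} hit by 5; {[6,7]} hit by 7; {[8,9],[9,12]} hit by 9; {[11,13]} hit by 13; {[14,15],[14,16]} hit by 15.
Points: 2, 5, 7, 9, 13, 15 (6 total).

6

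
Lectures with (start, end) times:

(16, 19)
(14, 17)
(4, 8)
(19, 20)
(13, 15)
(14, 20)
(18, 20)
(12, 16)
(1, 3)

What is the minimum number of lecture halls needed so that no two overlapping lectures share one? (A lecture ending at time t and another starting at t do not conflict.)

4

The answer is the maximum number of intervals overlapping at any instant.
starts: [1, 4, 12, 13, 14, 14, 16, 18, 19]
ends:   [3, 8, 15, 16, 17, 19, 20, 20, 20]
s1→1 e3→0 s4→1 e8→0 s12→1 s13→2 s14→3 s14→4  — peak 4.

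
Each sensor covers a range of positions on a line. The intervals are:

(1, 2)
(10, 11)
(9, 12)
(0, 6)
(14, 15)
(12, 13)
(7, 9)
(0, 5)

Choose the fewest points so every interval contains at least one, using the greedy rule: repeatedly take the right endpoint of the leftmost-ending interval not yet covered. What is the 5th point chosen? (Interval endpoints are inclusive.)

15

Process intervals by earliest right end; each time one isn't hit yet, stab at its right endpoint.
By right end: [1,2]  [0,5]  [0,6]  [7,9]  [10,11]  [9,12]  [12,13]  [14,15]
[1,2] uncovered → point at 2; [7,9] uncovered → point at 9; [10,11] uncovered → point at 11; [12,13] uncovered → point at 13; [14,15] uncovered → point at 15.
Points: 2, 9, 11, 13, 15 (5 total).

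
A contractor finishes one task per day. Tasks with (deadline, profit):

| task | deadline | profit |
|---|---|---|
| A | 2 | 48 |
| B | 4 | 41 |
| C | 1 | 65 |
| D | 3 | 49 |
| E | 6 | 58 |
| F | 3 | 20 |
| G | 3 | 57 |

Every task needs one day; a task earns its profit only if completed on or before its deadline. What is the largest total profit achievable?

Sort by profit descending; place each in the latest free slot ≤ its deadline.
Profit order: C=65 E=58 G=57 D=49 A=48 B=41 F=20
Assign: C→slot 1, E→slot 6, G→slot 3, D→slot 2, A skipped, B→slot 4, F skipped.
Slots: [1:C] [2:D] [3:G] [4:B] [6:E]
Profit = 65 + 49 + 57 + 41 + 58 = 270

270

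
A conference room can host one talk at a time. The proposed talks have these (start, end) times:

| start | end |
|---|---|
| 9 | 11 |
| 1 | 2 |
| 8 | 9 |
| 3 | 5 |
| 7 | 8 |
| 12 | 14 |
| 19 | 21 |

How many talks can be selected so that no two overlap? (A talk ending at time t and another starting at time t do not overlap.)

Greedy by earliest finish: after sorting by end time, pick each interval compatible with the last pick.
Sorted by end: (1,2)  (3,5)  (7,8)  (8,9)  (9,11)  (12,14)  (19,21)
take (1,2); take (3,5); take (7,8); take (8,9); take (9,11); take (12,14); take (19,21).
Selected 7 talks.

7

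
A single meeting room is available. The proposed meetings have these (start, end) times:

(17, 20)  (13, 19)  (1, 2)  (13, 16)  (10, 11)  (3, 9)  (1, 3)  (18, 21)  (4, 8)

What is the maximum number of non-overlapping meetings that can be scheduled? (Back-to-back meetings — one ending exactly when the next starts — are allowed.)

Order by finish time; keep every interval that doesn't clash with the previous kept one.
Sorted by end: (1,2)  (1,3)  (4,8)  (3,9)  (10,11)  (13,16)  (13,19)  (17,20)  (18,21)
take (1,2); take (4,8); take (10,11); take (13,16); skip (13,19); take (17,20).
Selected 5 meetings.

5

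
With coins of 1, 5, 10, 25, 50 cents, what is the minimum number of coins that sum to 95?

95 − 1×50→45 − 1×25→20 − 2×10→0
Total coins = 1 + 1 + 2 = 4

4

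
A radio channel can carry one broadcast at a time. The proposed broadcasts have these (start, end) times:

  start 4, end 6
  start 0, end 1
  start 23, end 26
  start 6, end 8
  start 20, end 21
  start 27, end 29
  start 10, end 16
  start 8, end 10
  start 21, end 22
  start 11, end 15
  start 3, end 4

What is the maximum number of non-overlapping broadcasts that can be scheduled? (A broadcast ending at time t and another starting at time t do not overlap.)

10

By end time: (0,1), (3,4), (4,6), (6,8), (8,10), (11,15), (10,16), (20,21), (21,22), (23,26), (27,29).
Pick (0,1); next start ≥ 1 → (3,4); next start ≥ 4 → (4,6); next start ≥ 6 → (6,8); next start ≥ 8 → (8,10); next start ≥ 10 → (11,15); next start ≥ 15 → (20,21); next start ≥ 21 → (21,22); next start ≥ 22 → (23,26); next start ≥ 26 → (27,29).
Selected 10 broadcasts.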